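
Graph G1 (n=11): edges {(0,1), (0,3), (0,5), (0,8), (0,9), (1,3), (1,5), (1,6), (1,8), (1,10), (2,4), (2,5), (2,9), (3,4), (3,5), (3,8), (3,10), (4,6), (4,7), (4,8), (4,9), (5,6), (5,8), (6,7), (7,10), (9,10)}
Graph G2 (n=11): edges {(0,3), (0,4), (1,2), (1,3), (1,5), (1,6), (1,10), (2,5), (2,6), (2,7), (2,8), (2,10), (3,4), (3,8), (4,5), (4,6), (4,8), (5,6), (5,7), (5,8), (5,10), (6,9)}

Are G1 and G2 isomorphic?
No, not isomorphic

The graphs are NOT isomorphic.

Degrees in G1: deg(0)=5, deg(1)=6, deg(2)=3, deg(3)=6, deg(4)=6, deg(5)=6, deg(6)=4, deg(7)=3, deg(8)=5, deg(9)=4, deg(10)=4.
Sorted degree sequence of G1: [6, 6, 6, 6, 5, 5, 4, 4, 4, 3, 3].
Degrees in G2: deg(0)=2, deg(1)=5, deg(2)=6, deg(3)=4, deg(4)=5, deg(5)=7, deg(6)=5, deg(7)=2, deg(8)=4, deg(9)=1, deg(10)=3.
Sorted degree sequence of G2: [7, 6, 5, 5, 5, 4, 4, 3, 2, 2, 1].
The (sorted) degree sequence is an isomorphism invariant, so since G1 and G2 have different degree sequences they cannot be isomorphic.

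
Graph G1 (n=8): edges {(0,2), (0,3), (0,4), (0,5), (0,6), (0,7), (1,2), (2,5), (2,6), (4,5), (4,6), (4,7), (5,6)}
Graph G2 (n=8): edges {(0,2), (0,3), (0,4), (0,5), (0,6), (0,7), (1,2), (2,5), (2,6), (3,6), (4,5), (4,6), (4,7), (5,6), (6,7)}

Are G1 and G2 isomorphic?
No, not isomorphic

The graphs are NOT isomorphic.

Counting edges: G1 has 13 edge(s); G2 has 15 edge(s).
Edge count is an isomorphism invariant (a bijection on vertices induces a bijection on edges), so differing edge counts rule out isomorphism.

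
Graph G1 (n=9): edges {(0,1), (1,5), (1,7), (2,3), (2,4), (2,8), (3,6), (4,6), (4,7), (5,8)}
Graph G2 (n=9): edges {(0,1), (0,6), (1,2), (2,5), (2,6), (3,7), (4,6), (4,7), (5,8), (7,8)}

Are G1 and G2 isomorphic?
Yes, isomorphic

The graphs are isomorphic.
One valid mapping φ: V(G1) → V(G2): 0→3, 1→7, 2→2, 3→1, 4→6, 5→8, 6→0, 7→4, 8→5

Verify φ preserves adjacency — for each edge of G1, its image is an edge of G2:
  (0,1) → (φ(0),φ(1)) = (3,7) ∈ E(G2) ✓
  (1,5) → (φ(1),φ(5)) = (7,8) ∈ E(G2) ✓
  (1,7) → (φ(1),φ(7)) = (4,7) ∈ E(G2) ✓
  (2,3) → (φ(2),φ(3)) = (1,2) ∈ E(G2) ✓
  (2,4) → (φ(2),φ(4)) = (2,6) ∈ E(G2) ✓
  (2,8) → (φ(2),φ(8)) = (2,5) ∈ E(G2) ✓
  (3,6) → (φ(3),φ(6)) = (0,1) ∈ E(G2) ✓
  (4,6) → (φ(4),φ(6)) = (0,6) ∈ E(G2) ✓
  (4,7) → (φ(4),φ(7)) = (4,6) ∈ E(G2) ✓
  (5,8) → (φ(5),φ(8)) = (5,8) ∈ E(G2) ✓
All 10 edges of G1 map to edges of G2, and |E(G1)| = |E(G2)| = 10, so φ is a bijection on edges as well as vertices. Hence G1 ≅ G2.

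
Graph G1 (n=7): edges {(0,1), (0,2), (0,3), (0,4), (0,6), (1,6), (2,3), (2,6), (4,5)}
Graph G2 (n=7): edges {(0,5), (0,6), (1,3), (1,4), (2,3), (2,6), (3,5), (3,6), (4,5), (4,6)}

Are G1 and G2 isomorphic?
No, not isomorphic

The graphs are NOT isomorphic.

Counting triangles (3-cliques): G1 has 3, G2 has 1.
Triangle count is an isomorphism invariant, so differing triangle counts rule out isomorphism.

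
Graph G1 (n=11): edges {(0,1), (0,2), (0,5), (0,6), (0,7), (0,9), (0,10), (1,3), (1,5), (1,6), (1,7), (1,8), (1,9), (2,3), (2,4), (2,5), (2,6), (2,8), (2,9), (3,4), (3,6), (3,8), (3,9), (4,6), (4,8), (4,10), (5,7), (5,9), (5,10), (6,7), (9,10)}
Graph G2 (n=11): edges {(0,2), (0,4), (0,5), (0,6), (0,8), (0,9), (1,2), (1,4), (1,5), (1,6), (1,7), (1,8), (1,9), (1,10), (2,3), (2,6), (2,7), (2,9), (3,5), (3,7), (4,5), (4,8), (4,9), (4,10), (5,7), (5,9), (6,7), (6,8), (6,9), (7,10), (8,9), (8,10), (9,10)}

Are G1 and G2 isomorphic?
No, not isomorphic

The graphs are NOT isomorphic.

Degrees in G1: deg(0)=7, deg(1)=7, deg(2)=7, deg(3)=6, deg(4)=5, deg(5)=6, deg(6)=6, deg(7)=4, deg(8)=4, deg(9)=6, deg(10)=4.
Sorted degree sequence of G1: [7, 7, 7, 6, 6, 6, 6, 5, 4, 4, 4].
Degrees in G2: deg(0)=6, deg(1)=8, deg(2)=6, deg(3)=3, deg(4)=6, deg(5)=6, deg(6)=6, deg(7)=6, deg(8)=6, deg(9)=8, deg(10)=5.
Sorted degree sequence of G2: [8, 8, 6, 6, 6, 6, 6, 6, 6, 5, 3].
The (sorted) degree sequence is an isomorphism invariant, so since G1 and G2 have different degree sequences they cannot be isomorphic.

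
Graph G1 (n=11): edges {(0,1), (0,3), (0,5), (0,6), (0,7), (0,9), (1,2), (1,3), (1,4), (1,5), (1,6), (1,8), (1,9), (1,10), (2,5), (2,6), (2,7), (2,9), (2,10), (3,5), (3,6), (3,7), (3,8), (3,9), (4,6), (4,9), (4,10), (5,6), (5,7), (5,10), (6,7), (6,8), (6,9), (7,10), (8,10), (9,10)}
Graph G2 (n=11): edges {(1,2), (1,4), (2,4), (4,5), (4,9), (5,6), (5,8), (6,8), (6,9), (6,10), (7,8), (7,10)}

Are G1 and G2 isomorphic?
No, not isomorphic

The graphs are NOT isomorphic.

Connected components of G1: 1 component(s) with vertex sets [[0, 1, 2, 3, 4, 5, 6, 7, 8, 9, 10]], sizes [11].
Connected components of G2: 3 component(s) with vertex sets [[0], [3], [1, 2, 4, 5, 6, 7, 8, 9, 10]], sizes [1, 1, 9].
The number of connected components (and the multiset of component sizes) is an isomorphism invariant — an isomorphism maps each component of G1 bijectively onto a component of G2. Since G1 has 1 component(s) and G2 has 3, they cannot be isomorphic.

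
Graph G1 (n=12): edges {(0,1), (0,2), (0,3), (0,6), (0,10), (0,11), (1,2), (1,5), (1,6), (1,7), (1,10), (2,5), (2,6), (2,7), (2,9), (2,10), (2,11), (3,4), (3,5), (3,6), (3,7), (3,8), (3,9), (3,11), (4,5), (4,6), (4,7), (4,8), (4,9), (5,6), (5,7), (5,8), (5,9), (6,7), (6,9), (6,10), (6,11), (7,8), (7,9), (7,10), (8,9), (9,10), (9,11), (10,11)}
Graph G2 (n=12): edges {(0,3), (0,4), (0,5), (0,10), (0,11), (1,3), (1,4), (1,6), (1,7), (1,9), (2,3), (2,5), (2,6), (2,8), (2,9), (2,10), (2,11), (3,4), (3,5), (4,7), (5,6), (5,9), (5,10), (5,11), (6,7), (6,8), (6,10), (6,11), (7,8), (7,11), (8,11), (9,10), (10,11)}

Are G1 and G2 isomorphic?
No, not isomorphic

The graphs are NOT isomorphic.

Degrees in G1: deg(0)=6, deg(1)=6, deg(2)=8, deg(3)=8, deg(4)=6, deg(5)=8, deg(6)=10, deg(7)=9, deg(8)=5, deg(9)=9, deg(10)=7, deg(11)=6.
Sorted degree sequence of G1: [10, 9, 9, 8, 8, 8, 7, 6, 6, 6, 6, 5].
Degrees in G2: deg(0)=5, deg(1)=5, deg(2)=7, deg(3)=5, deg(4)=4, deg(5)=7, deg(6)=7, deg(7)=5, deg(8)=4, deg(9)=4, deg(10)=6, deg(11)=7.
Sorted degree sequence of G2: [7, 7, 7, 7, 6, 5, 5, 5, 5, 4, 4, 4].
The (sorted) degree sequence is an isomorphism invariant, so since G1 and G2 have different degree sequences they cannot be isomorphic.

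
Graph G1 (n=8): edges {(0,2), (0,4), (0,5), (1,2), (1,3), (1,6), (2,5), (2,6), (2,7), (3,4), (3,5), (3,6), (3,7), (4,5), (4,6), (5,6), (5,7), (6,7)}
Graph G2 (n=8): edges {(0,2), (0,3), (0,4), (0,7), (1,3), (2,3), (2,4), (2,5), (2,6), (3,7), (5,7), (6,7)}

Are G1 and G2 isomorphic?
No, not isomorphic

The graphs are NOT isomorphic.

Degrees in G1: deg(0)=3, deg(1)=3, deg(2)=5, deg(3)=5, deg(4)=4, deg(5)=6, deg(6)=6, deg(7)=4.
Sorted degree sequence of G1: [6, 6, 5, 5, 4, 4, 3, 3].
Degrees in G2: deg(0)=4, deg(1)=1, deg(2)=5, deg(3)=4, deg(4)=2, deg(5)=2, deg(6)=2, deg(7)=4.
Sorted degree sequence of G2: [5, 4, 4, 4, 2, 2, 2, 1].
The (sorted) degree sequence is an isomorphism invariant, so since G1 and G2 have different degree sequences they cannot be isomorphic.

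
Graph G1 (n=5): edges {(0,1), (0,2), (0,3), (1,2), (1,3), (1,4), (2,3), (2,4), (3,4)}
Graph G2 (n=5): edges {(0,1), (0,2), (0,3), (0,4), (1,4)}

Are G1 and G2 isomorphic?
No, not isomorphic

The graphs are NOT isomorphic.

Degrees in G1: deg(0)=3, deg(1)=4, deg(2)=4, deg(3)=4, deg(4)=3.
Sorted degree sequence of G1: [4, 4, 4, 3, 3].
Degrees in G2: deg(0)=4, deg(1)=2, deg(2)=1, deg(3)=1, deg(4)=2.
Sorted degree sequence of G2: [4, 2, 2, 1, 1].
The (sorted) degree sequence is an isomorphism invariant, so since G1 and G2 have different degree sequences they cannot be isomorphic.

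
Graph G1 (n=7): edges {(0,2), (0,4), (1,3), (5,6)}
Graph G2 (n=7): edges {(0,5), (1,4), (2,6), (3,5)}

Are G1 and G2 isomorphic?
Yes, isomorphic

The graphs are isomorphic.
One valid mapping φ: V(G1) → V(G2): 0→5, 1→1, 2→3, 3→4, 4→0, 5→2, 6→6

Verify φ preserves adjacency — for each edge of G1, its image is an edge of G2:
  (0,2) → (φ(0),φ(2)) = (3,5) ∈ E(G2) ✓
  (0,4) → (φ(0),φ(4)) = (0,5) ∈ E(G2) ✓
  (1,3) → (φ(1),φ(3)) = (1,4) ∈ E(G2) ✓
  (5,6) → (φ(5),φ(6)) = (2,6) ∈ E(G2) ✓
All 4 edges of G1 map to edges of G2, and |E(G1)| = |E(G2)| = 4, so φ is a bijection on edges as well as vertices. Hence G1 ≅ G2.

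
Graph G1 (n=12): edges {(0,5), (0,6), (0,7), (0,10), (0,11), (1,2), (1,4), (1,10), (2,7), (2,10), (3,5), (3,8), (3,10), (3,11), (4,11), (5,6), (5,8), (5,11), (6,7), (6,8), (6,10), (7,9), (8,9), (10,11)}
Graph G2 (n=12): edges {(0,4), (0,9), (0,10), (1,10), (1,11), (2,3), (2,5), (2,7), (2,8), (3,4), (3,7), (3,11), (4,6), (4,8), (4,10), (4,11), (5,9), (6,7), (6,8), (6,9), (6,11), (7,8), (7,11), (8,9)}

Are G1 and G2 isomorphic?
Yes, isomorphic

The graphs are isomorphic.
One valid mapping φ: V(G1) → V(G2): 0→6, 1→10, 2→0, 3→3, 4→1, 5→7, 6→8, 7→9, 8→2, 9→5, 10→4, 11→11

Verify φ preserves adjacency — for each edge of G1, its image is an edge of G2:
  (0,5) → (φ(0),φ(5)) = (6,7) ∈ E(G2) ✓
  (0,6) → (φ(0),φ(6)) = (6,8) ∈ E(G2) ✓
  (0,7) → (φ(0),φ(7)) = (6,9) ∈ E(G2) ✓
  (0,10) → (φ(0),φ(10)) = (4,6) ∈ E(G2) ✓
  (0,11) → (φ(0),φ(11)) = (6,11) ∈ E(G2) ✓
  (1,2) → (φ(1),φ(2)) = (0,10) ∈ E(G2) ✓
  (1,4) → (φ(1),φ(4)) = (1,10) ∈ E(G2) ✓
  (1,10) → (φ(1),φ(10)) = (4,10) ∈ E(G2) ✓
  (2,7) → (φ(2),φ(7)) = (0,9) ∈ E(G2) ✓
  (2,10) → (φ(2),φ(10)) = (0,4) ∈ E(G2) ✓
  (3,5) → (φ(3),φ(5)) = (3,7) ∈ E(G2) ✓
  (3,8) → (φ(3),φ(8)) = (2,3) ∈ E(G2) ✓
  (3,10) → (φ(3),φ(10)) = (3,4) ∈ E(G2) ✓
  (3,11) → (φ(3),φ(11)) = (3,11) ∈ E(G2) ✓
  (4,11) → (φ(4),φ(11)) = (1,11) ∈ E(G2) ✓
  (5,6) → (φ(5),φ(6)) = (7,8) ∈ E(G2) ✓
  (5,8) → (φ(5),φ(8)) = (2,7) ∈ E(G2) ✓
  (5,11) → (φ(5),φ(11)) = (7,11) ∈ E(G2) ✓
  (6,7) → (φ(6),φ(7)) = (8,9) ∈ E(G2) ✓
  (6,8) → (φ(6),φ(8)) = (2,8) ∈ E(G2) ✓
  (6,10) → (φ(6),φ(10)) = (4,8) ∈ E(G2) ✓
  (7,9) → (φ(7),φ(9)) = (5,9) ∈ E(G2) ✓
  (8,9) → (φ(8),φ(9)) = (2,5) ∈ E(G2) ✓
  (10,11) → (φ(10),φ(11)) = (4,11) ∈ E(G2) ✓
All 24 edges of G1 map to edges of G2, and |E(G1)| = |E(G2)| = 24, so φ is a bijection on edges as well as vertices. Hence G1 ≅ G2.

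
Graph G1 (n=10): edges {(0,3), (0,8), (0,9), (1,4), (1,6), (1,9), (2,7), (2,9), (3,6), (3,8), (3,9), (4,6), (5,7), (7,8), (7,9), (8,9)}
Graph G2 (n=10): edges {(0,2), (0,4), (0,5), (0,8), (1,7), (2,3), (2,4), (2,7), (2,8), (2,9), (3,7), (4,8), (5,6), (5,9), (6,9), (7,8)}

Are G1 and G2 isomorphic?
Yes, isomorphic

The graphs are isomorphic.
One valid mapping φ: V(G1) → V(G2): 0→4, 1→9, 2→3, 3→0, 4→6, 5→1, 6→5, 7→7, 8→8, 9→2

Verify φ preserves adjacency — for each edge of G1, its image is an edge of G2:
  (0,3) → (φ(0),φ(3)) = (0,4) ∈ E(G2) ✓
  (0,8) → (φ(0),φ(8)) = (4,8) ∈ E(G2) ✓
  (0,9) → (φ(0),φ(9)) = (2,4) ∈ E(G2) ✓
  (1,4) → (φ(1),φ(4)) = (6,9) ∈ E(G2) ✓
  (1,6) → (φ(1),φ(6)) = (5,9) ∈ E(G2) ✓
  (1,9) → (φ(1),φ(9)) = (2,9) ∈ E(G2) ✓
  (2,7) → (φ(2),φ(7)) = (3,7) ∈ E(G2) ✓
  (2,9) → (φ(2),φ(9)) = (2,3) ∈ E(G2) ✓
  (3,6) → (φ(3),φ(6)) = (0,5) ∈ E(G2) ✓
  (3,8) → (φ(3),φ(8)) = (0,8) ∈ E(G2) ✓
  (3,9) → (φ(3),φ(9)) = (0,2) ∈ E(G2) ✓
  (4,6) → (φ(4),φ(6)) = (5,6) ∈ E(G2) ✓
  (5,7) → (φ(5),φ(7)) = (1,7) ∈ E(G2) ✓
  (7,8) → (φ(7),φ(8)) = (7,8) ∈ E(G2) ✓
  (7,9) → (φ(7),φ(9)) = (2,7) ∈ E(G2) ✓
  (8,9) → (φ(8),φ(9)) = (2,8) ∈ E(G2) ✓
All 16 edges of G1 map to edges of G2, and |E(G1)| = |E(G2)| = 16, so φ is a bijection on edges as well as vertices. Hence G1 ≅ G2.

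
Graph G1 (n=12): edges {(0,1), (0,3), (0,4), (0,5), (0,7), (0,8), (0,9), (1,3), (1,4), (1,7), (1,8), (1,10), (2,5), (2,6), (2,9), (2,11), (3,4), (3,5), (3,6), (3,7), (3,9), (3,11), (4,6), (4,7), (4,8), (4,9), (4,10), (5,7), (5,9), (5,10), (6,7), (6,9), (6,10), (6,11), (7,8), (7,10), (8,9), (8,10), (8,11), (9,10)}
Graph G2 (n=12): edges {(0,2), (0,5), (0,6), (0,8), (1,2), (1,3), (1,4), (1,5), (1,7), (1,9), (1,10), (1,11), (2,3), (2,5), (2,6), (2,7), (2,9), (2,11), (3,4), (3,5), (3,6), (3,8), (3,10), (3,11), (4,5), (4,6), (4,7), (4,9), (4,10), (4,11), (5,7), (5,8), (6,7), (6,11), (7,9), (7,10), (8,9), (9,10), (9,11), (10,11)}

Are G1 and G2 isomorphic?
Yes, isomorphic

The graphs are isomorphic.
One valid mapping φ: V(G1) → V(G2): 0→11, 1→10, 2→0, 3→3, 4→1, 5→6, 6→5, 7→4, 8→9, 9→2, 10→7, 11→8

Verify φ preserves adjacency — for each edge of G1, its image is an edge of G2:
  (0,1) → (φ(0),φ(1)) = (10,11) ∈ E(G2) ✓
  (0,3) → (φ(0),φ(3)) = (3,11) ∈ E(G2) ✓
  (0,4) → (φ(0),φ(4)) = (1,11) ∈ E(G2) ✓
  (0,5) → (φ(0),φ(5)) = (6,11) ∈ E(G2) ✓
  (0,7) → (φ(0),φ(7)) = (4,11) ∈ E(G2) ✓
  (0,8) → (φ(0),φ(8)) = (9,11) ∈ E(G2) ✓
  (0,9) → (φ(0),φ(9)) = (2,11) ∈ E(G2) ✓
  (1,3) → (φ(1),φ(3)) = (3,10) ∈ E(G2) ✓
  (1,4) → (φ(1),φ(4)) = (1,10) ∈ E(G2) ✓
  (1,7) → (φ(1),φ(7)) = (4,10) ∈ E(G2) ✓
  (1,8) → (φ(1),φ(8)) = (9,10) ∈ E(G2) ✓
  (1,10) → (φ(1),φ(10)) = (7,10) ∈ E(G2) ✓
  (2,5) → (φ(2),φ(5)) = (0,6) ∈ E(G2) ✓
  (2,6) → (φ(2),φ(6)) = (0,5) ∈ E(G2) ✓
  (2,9) → (φ(2),φ(9)) = (0,2) ∈ E(G2) ✓
  (2,11) → (φ(2),φ(11)) = (0,8) ∈ E(G2) ✓
  (3,4) → (φ(3),φ(4)) = (1,3) ∈ E(G2) ✓
  (3,5) → (φ(3),φ(5)) = (3,6) ∈ E(G2) ✓
  (3,6) → (φ(3),φ(6)) = (3,5) ∈ E(G2) ✓
  (3,7) → (φ(3),φ(7)) = (3,4) ∈ E(G2) ✓
  (3,9) → (φ(3),φ(9)) = (2,3) ∈ E(G2) ✓
  (3,11) → (φ(3),φ(11)) = (3,8) ∈ E(G2) ✓
  (4,6) → (φ(4),φ(6)) = (1,5) ∈ E(G2) ✓
  (4,7) → (φ(4),φ(7)) = (1,4) ∈ E(G2) ✓
  (4,8) → (φ(4),φ(8)) = (1,9) ∈ E(G2) ✓
  (4,9) → (φ(4),φ(9)) = (1,2) ∈ E(G2) ✓
  (4,10) → (φ(4),φ(10)) = (1,7) ∈ E(G2) ✓
  (5,7) → (φ(5),φ(7)) = (4,6) ∈ E(G2) ✓
  (5,9) → (φ(5),φ(9)) = (2,6) ∈ E(G2) ✓
  (5,10) → (φ(5),φ(10)) = (6,7) ∈ E(G2) ✓
  (6,7) → (φ(6),φ(7)) = (4,5) ∈ E(G2) ✓
  (6,9) → (φ(6),φ(9)) = (2,5) ∈ E(G2) ✓
  (6,10) → (φ(6),φ(10)) = (5,7) ∈ E(G2) ✓
  (6,11) → (φ(6),φ(11)) = (5,8) ∈ E(G2) ✓
  (7,8) → (φ(7),φ(8)) = (4,9) ∈ E(G2) ✓
  (7,10) → (φ(7),φ(10)) = (4,7) ∈ E(G2) ✓
  (8,9) → (φ(8),φ(9)) = (2,9) ∈ E(G2) ✓
  (8,10) → (φ(8),φ(10)) = (7,9) ∈ E(G2) ✓
  (8,11) → (φ(8),φ(11)) = (8,9) ∈ E(G2) ✓
  (9,10) → (φ(9),φ(10)) = (2,7) ∈ E(G2) ✓
All 40 edges of G1 map to edges of G2, and |E(G1)| = |E(G2)| = 40, so φ is a bijection on edges as well as vertices. Hence G1 ≅ G2.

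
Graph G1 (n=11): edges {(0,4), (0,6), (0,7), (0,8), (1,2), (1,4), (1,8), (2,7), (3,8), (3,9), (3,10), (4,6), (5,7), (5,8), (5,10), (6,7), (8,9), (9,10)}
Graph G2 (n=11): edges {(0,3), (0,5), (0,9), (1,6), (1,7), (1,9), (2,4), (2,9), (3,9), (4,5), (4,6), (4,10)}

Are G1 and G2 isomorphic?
No, not isomorphic

The graphs are NOT isomorphic.

Connected components of G1: 1 component(s) with vertex sets [[0, 1, 2, 3, 4, 5, 6, 7, 8, 9, 10]], sizes [11].
Connected components of G2: 2 component(s) with vertex sets [[8], [0, 1, 2, 3, 4, 5, 6, 7, 9, 10]], sizes [1, 10].
The number of connected components (and the multiset of component sizes) is an isomorphism invariant — an isomorphism maps each component of G1 bijectively onto a component of G2. Since G1 has 1 component(s) and G2 has 2, they cannot be isomorphic.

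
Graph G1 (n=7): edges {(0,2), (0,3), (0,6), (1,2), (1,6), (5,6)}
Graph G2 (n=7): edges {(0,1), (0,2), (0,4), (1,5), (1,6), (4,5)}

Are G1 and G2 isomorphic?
Yes, isomorphic

The graphs are isomorphic.
One valid mapping φ: V(G1) → V(G2): 0→0, 1→5, 2→4, 3→2, 4→3, 5→6, 6→1

Verify φ preserves adjacency — for each edge of G1, its image is an edge of G2:
  (0,2) → (φ(0),φ(2)) = (0,4) ∈ E(G2) ✓
  (0,3) → (φ(0),φ(3)) = (0,2) ∈ E(G2) ✓
  (0,6) → (φ(0),φ(6)) = (0,1) ∈ E(G2) ✓
  (1,2) → (φ(1),φ(2)) = (4,5) ∈ E(G2) ✓
  (1,6) → (φ(1),φ(6)) = (1,5) ∈ E(G2) ✓
  (5,6) → (φ(5),φ(6)) = (1,6) ∈ E(G2) ✓
All 6 edges of G1 map to edges of G2, and |E(G1)| = |E(G2)| = 6, so φ is a bijection on edges as well as vertices. Hence G1 ≅ G2.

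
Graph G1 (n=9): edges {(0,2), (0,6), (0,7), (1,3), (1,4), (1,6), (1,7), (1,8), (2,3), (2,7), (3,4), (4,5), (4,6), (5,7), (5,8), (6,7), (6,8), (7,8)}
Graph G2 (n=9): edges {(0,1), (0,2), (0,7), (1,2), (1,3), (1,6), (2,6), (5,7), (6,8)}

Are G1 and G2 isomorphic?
No, not isomorphic

The graphs are NOT isomorphic.

Connected components of G1: 1 component(s) with vertex sets [[0, 1, 2, 3, 4, 5, 6, 7, 8]], sizes [9].
Connected components of G2: 2 component(s) with vertex sets [[4], [0, 1, 2, 3, 5, 6, 7, 8]], sizes [1, 8].
The number of connected components (and the multiset of component sizes) is an isomorphism invariant — an isomorphism maps each component of G1 bijectively onto a component of G2. Since G1 has 1 component(s) and G2 has 2, they cannot be isomorphic.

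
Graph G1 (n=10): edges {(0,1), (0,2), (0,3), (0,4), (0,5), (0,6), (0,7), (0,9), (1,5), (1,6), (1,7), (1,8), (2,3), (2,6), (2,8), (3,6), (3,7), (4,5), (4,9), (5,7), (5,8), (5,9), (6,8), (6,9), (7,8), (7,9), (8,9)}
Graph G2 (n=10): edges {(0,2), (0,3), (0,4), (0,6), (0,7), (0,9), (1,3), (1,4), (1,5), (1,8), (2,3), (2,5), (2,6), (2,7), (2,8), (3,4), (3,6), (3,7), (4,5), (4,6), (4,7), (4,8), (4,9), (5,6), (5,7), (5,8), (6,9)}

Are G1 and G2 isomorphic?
Yes, isomorphic

The graphs are isomorphic.
One valid mapping φ: V(G1) → V(G2): 0→4, 1→7, 2→8, 3→1, 4→9, 5→0, 6→5, 7→3, 8→2, 9→6

Verify φ preserves adjacency — for each edge of G1, its image is an edge of G2:
  (0,1) → (φ(0),φ(1)) = (4,7) ∈ E(G2) ✓
  (0,2) → (φ(0),φ(2)) = (4,8) ∈ E(G2) ✓
  (0,3) → (φ(0),φ(3)) = (1,4) ∈ E(G2) ✓
  (0,4) → (φ(0),φ(4)) = (4,9) ∈ E(G2) ✓
  (0,5) → (φ(0),φ(5)) = (0,4) ∈ E(G2) ✓
  (0,6) → (φ(0),φ(6)) = (4,5) ∈ E(G2) ✓
  (0,7) → (φ(0),φ(7)) = (3,4) ∈ E(G2) ✓
  (0,9) → (φ(0),φ(9)) = (4,6) ∈ E(G2) ✓
  (1,5) → (φ(1),φ(5)) = (0,7) ∈ E(G2) ✓
  (1,6) → (φ(1),φ(6)) = (5,7) ∈ E(G2) ✓
  (1,7) → (φ(1),φ(7)) = (3,7) ∈ E(G2) ✓
  (1,8) → (φ(1),φ(8)) = (2,7) ∈ E(G2) ✓
  (2,3) → (φ(2),φ(3)) = (1,8) ∈ E(G2) ✓
  (2,6) → (φ(2),φ(6)) = (5,8) ∈ E(G2) ✓
  (2,8) → (φ(2),φ(8)) = (2,8) ∈ E(G2) ✓
  (3,6) → (φ(3),φ(6)) = (1,5) ∈ E(G2) ✓
  (3,7) → (φ(3),φ(7)) = (1,3) ∈ E(G2) ✓
  (4,5) → (φ(4),φ(5)) = (0,9) ∈ E(G2) ✓
  (4,9) → (φ(4),φ(9)) = (6,9) ∈ E(G2) ✓
  (5,7) → (φ(5),φ(7)) = (0,3) ∈ E(G2) ✓
  (5,8) → (φ(5),φ(8)) = (0,2) ∈ E(G2) ✓
  (5,9) → (φ(5),φ(9)) = (0,6) ∈ E(G2) ✓
  (6,8) → (φ(6),φ(8)) = (2,5) ∈ E(G2) ✓
  (6,9) → (φ(6),φ(9)) = (5,6) ∈ E(G2) ✓
  (7,8) → (φ(7),φ(8)) = (2,3) ∈ E(G2) ✓
  (7,9) → (φ(7),φ(9)) = (3,6) ∈ E(G2) ✓
  (8,9) → (φ(8),φ(9)) = (2,6) ∈ E(G2) ✓
All 27 edges of G1 map to edges of G2, and |E(G1)| = |E(G2)| = 27, so φ is a bijection on edges as well as vertices. Hence G1 ≅ G2.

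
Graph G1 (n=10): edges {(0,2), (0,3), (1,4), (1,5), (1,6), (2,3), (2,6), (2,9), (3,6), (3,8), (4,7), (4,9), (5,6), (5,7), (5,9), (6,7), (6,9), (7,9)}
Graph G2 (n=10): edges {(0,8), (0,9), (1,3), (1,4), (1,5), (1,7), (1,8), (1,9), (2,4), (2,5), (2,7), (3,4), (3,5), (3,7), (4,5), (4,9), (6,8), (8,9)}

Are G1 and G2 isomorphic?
Yes, isomorphic

The graphs are isomorphic.
One valid mapping φ: V(G1) → V(G2): 0→0, 1→7, 2→9, 3→8, 4→2, 5→3, 6→1, 7→5, 8→6, 9→4

Verify φ preserves adjacency — for each edge of G1, its image is an edge of G2:
  (0,2) → (φ(0),φ(2)) = (0,9) ∈ E(G2) ✓
  (0,3) → (φ(0),φ(3)) = (0,8) ∈ E(G2) ✓
  (1,4) → (φ(1),φ(4)) = (2,7) ∈ E(G2) ✓
  (1,5) → (φ(1),φ(5)) = (3,7) ∈ E(G2) ✓
  (1,6) → (φ(1),φ(6)) = (1,7) ∈ E(G2) ✓
  (2,3) → (φ(2),φ(3)) = (8,9) ∈ E(G2) ✓
  (2,6) → (φ(2),φ(6)) = (1,9) ∈ E(G2) ✓
  (2,9) → (φ(2),φ(9)) = (4,9) ∈ E(G2) ✓
  (3,6) → (φ(3),φ(6)) = (1,8) ∈ E(G2) ✓
  (3,8) → (φ(3),φ(8)) = (6,8) ∈ E(G2) ✓
  (4,7) → (φ(4),φ(7)) = (2,5) ∈ E(G2) ✓
  (4,9) → (φ(4),φ(9)) = (2,4) ∈ E(G2) ✓
  (5,6) → (φ(5),φ(6)) = (1,3) ∈ E(G2) ✓
  (5,7) → (φ(5),φ(7)) = (3,5) ∈ E(G2) ✓
  (5,9) → (φ(5),φ(9)) = (3,4) ∈ E(G2) ✓
  (6,7) → (φ(6),φ(7)) = (1,5) ∈ E(G2) ✓
  (6,9) → (φ(6),φ(9)) = (1,4) ∈ E(G2) ✓
  (7,9) → (φ(7),φ(9)) = (4,5) ∈ E(G2) ✓
All 18 edges of G1 map to edges of G2, and |E(G1)| = |E(G2)| = 18, so φ is a bijection on edges as well as vertices. Hence G1 ≅ G2.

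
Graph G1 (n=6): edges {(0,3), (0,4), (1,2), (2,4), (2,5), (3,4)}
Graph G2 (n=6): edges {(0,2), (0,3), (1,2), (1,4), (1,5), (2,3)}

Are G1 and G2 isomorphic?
Yes, isomorphic

The graphs are isomorphic.
One valid mapping φ: V(G1) → V(G2): 0→3, 1→5, 2→1, 3→0, 4→2, 5→4

Verify φ preserves adjacency — for each edge of G1, its image is an edge of G2:
  (0,3) → (φ(0),φ(3)) = (0,3) ∈ E(G2) ✓
  (0,4) → (φ(0),φ(4)) = (2,3) ∈ E(G2) ✓
  (1,2) → (φ(1),φ(2)) = (1,5) ∈ E(G2) ✓
  (2,4) → (φ(2),φ(4)) = (1,2) ∈ E(G2) ✓
  (2,5) → (φ(2),φ(5)) = (1,4) ∈ E(G2) ✓
  (3,4) → (φ(3),φ(4)) = (0,2) ∈ E(G2) ✓
All 6 edges of G1 map to edges of G2, and |E(G1)| = |E(G2)| = 6, so φ is a bijection on edges as well as vertices. Hence G1 ≅ G2.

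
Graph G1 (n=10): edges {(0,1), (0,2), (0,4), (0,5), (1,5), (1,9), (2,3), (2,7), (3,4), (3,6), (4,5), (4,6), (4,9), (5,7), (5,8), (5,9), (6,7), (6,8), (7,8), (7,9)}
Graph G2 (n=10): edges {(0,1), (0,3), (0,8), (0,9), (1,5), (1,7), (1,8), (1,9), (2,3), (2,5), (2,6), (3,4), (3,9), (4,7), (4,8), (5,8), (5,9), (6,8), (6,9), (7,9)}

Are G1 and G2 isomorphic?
No, not isomorphic

The graphs are NOT isomorphic.

Counting triangles (3-cliques): G1 has 8, G2 has 6.
Triangle count is an isomorphism invariant, so differing triangle counts rule out isomorphism.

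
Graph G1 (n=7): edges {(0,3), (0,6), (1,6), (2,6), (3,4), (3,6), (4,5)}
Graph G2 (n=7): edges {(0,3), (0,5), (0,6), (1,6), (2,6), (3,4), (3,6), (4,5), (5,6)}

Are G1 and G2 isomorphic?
No, not isomorphic

The graphs are NOT isomorphic.

Counting edges: G1 has 7 edge(s); G2 has 9 edge(s).
Edge count is an isomorphism invariant (a bijection on vertices induces a bijection on edges), so differing edge counts rule out isomorphism.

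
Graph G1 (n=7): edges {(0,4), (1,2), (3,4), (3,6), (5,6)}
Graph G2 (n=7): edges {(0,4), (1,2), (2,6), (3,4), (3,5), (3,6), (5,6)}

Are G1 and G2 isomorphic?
No, not isomorphic

The graphs are NOT isomorphic.

Counting edges: G1 has 5 edge(s); G2 has 7 edge(s).
Edge count is an isomorphism invariant (a bijection on vertices induces a bijection on edges), so differing edge counts rule out isomorphism.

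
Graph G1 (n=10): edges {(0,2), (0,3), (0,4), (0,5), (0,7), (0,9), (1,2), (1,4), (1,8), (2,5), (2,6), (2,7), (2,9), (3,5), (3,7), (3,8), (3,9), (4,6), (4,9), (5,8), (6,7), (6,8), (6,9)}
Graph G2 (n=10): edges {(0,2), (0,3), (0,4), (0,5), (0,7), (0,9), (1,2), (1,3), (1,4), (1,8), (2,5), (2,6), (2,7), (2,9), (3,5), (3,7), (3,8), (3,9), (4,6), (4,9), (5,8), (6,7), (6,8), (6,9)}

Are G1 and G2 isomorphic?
No, not isomorphic

The graphs are NOT isomorphic.

Counting edges: G1 has 23 edge(s); G2 has 24 edge(s).
Edge count is an isomorphism invariant (a bijection on vertices induces a bijection on edges), so differing edge counts rule out isomorphism.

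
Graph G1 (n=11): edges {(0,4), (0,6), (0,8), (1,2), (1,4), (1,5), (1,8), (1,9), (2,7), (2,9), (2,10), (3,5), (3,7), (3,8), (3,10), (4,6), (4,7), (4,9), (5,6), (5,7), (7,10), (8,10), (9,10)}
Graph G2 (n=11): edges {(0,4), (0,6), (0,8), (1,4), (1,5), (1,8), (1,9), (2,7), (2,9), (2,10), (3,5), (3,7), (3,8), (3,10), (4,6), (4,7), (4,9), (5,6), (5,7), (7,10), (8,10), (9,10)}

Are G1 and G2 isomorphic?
No, not isomorphic

The graphs are NOT isomorphic.

Counting edges: G1 has 23 edge(s); G2 has 22 edge(s).
Edge count is an isomorphism invariant (a bijection on vertices induces a bijection on edges), so differing edge counts rule out isomorphism.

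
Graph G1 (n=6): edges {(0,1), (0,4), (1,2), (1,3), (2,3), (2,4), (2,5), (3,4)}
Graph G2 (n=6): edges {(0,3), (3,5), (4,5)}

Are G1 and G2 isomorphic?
No, not isomorphic

The graphs are NOT isomorphic.

Connected components of G1: 1 component(s) with vertex sets [[0, 1, 2, 3, 4, 5]], sizes [6].
Connected components of G2: 3 component(s) with vertex sets [[1], [2], [0, 3, 4, 5]], sizes [1, 1, 4].
The number of connected components (and the multiset of component sizes) is an isomorphism invariant — an isomorphism maps each component of G1 bijectively onto a component of G2. Since G1 has 1 component(s) and G2 has 3, they cannot be isomorphic.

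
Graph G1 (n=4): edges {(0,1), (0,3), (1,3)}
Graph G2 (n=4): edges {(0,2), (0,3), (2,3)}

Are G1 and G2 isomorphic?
Yes, isomorphic

The graphs are isomorphic.
One valid mapping φ: V(G1) → V(G2): 0→0, 1→3, 2→1, 3→2

Verify φ preserves adjacency — for each edge of G1, its image is an edge of G2:
  (0,1) → (φ(0),φ(1)) = (0,3) ∈ E(G2) ✓
  (0,3) → (φ(0),φ(3)) = (0,2) ∈ E(G2) ✓
  (1,3) → (φ(1),φ(3)) = (2,3) ∈ E(G2) ✓
All 3 edges of G1 map to edges of G2, and |E(G1)| = |E(G2)| = 3, so φ is a bijection on edges as well as vertices. Hence G1 ≅ G2.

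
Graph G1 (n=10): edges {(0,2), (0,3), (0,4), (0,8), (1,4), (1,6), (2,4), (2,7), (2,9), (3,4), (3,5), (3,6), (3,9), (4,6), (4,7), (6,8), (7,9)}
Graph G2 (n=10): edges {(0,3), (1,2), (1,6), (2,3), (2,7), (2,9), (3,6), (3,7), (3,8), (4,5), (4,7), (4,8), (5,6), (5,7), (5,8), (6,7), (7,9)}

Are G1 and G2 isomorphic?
Yes, isomorphic

The graphs are isomorphic.
One valid mapping φ: V(G1) → V(G2): 0→6, 1→9, 2→5, 3→3, 4→7, 5→0, 6→2, 7→4, 8→1, 9→8

Verify φ preserves adjacency — for each edge of G1, its image is an edge of G2:
  (0,2) → (φ(0),φ(2)) = (5,6) ∈ E(G2) ✓
  (0,3) → (φ(0),φ(3)) = (3,6) ∈ E(G2) ✓
  (0,4) → (φ(0),φ(4)) = (6,7) ∈ E(G2) ✓
  (0,8) → (φ(0),φ(8)) = (1,6) ∈ E(G2) ✓
  (1,4) → (φ(1),φ(4)) = (7,9) ∈ E(G2) ✓
  (1,6) → (φ(1),φ(6)) = (2,9) ∈ E(G2) ✓
  (2,4) → (φ(2),φ(4)) = (5,7) ∈ E(G2) ✓
  (2,7) → (φ(2),φ(7)) = (4,5) ∈ E(G2) ✓
  (2,9) → (φ(2),φ(9)) = (5,8) ∈ E(G2) ✓
  (3,4) → (φ(3),φ(4)) = (3,7) ∈ E(G2) ✓
  (3,5) → (φ(3),φ(5)) = (0,3) ∈ E(G2) ✓
  (3,6) → (φ(3),φ(6)) = (2,3) ∈ E(G2) ✓
  (3,9) → (φ(3),φ(9)) = (3,8) ∈ E(G2) ✓
  (4,6) → (φ(4),φ(6)) = (2,7) ∈ E(G2) ✓
  (4,7) → (φ(4),φ(7)) = (4,7) ∈ E(G2) ✓
  (6,8) → (φ(6),φ(8)) = (1,2) ∈ E(G2) ✓
  (7,9) → (φ(7),φ(9)) = (4,8) ∈ E(G2) ✓
All 17 edges of G1 map to edges of G2, and |E(G1)| = |E(G2)| = 17, so φ is a bijection on edges as well as vertices. Hence G1 ≅ G2.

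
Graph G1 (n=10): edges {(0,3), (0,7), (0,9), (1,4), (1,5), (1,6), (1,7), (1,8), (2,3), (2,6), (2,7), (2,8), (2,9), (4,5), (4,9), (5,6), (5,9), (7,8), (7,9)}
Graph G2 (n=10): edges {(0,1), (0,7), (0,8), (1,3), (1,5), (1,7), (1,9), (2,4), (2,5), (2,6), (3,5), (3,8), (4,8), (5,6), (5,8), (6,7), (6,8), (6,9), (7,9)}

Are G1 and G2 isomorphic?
Yes, isomorphic

The graphs are isomorphic.
One valid mapping φ: V(G1) → V(G2): 0→2, 1→1, 2→8, 3→4, 4→9, 5→7, 6→0, 7→5, 8→3, 9→6

Verify φ preserves adjacency — for each edge of G1, its image is an edge of G2:
  (0,3) → (φ(0),φ(3)) = (2,4) ∈ E(G2) ✓
  (0,7) → (φ(0),φ(7)) = (2,5) ∈ E(G2) ✓
  (0,9) → (φ(0),φ(9)) = (2,6) ∈ E(G2) ✓
  (1,4) → (φ(1),φ(4)) = (1,9) ∈ E(G2) ✓
  (1,5) → (φ(1),φ(5)) = (1,7) ∈ E(G2) ✓
  (1,6) → (φ(1),φ(6)) = (0,1) ∈ E(G2) ✓
  (1,7) → (φ(1),φ(7)) = (1,5) ∈ E(G2) ✓
  (1,8) → (φ(1),φ(8)) = (1,3) ∈ E(G2) ✓
  (2,3) → (φ(2),φ(3)) = (4,8) ∈ E(G2) ✓
  (2,6) → (φ(2),φ(6)) = (0,8) ∈ E(G2) ✓
  (2,7) → (φ(2),φ(7)) = (5,8) ∈ E(G2) ✓
  (2,8) → (φ(2),φ(8)) = (3,8) ∈ E(G2) ✓
  (2,9) → (φ(2),φ(9)) = (6,8) ∈ E(G2) ✓
  (4,5) → (φ(4),φ(5)) = (7,9) ∈ E(G2) ✓
  (4,9) → (φ(4),φ(9)) = (6,9) ∈ E(G2) ✓
  (5,6) → (φ(5),φ(6)) = (0,7) ∈ E(G2) ✓
  (5,9) → (φ(5),φ(9)) = (6,7) ∈ E(G2) ✓
  (7,8) → (φ(7),φ(8)) = (3,5) ∈ E(G2) ✓
  (7,9) → (φ(7),φ(9)) = (5,6) ∈ E(G2) ✓
All 19 edges of G1 map to edges of G2, and |E(G1)| = |E(G2)| = 19, so φ is a bijection on edges as well as vertices. Hence G1 ≅ G2.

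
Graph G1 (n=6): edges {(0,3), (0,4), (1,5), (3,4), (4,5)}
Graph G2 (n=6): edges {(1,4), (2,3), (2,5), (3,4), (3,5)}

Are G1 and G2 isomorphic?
Yes, isomorphic

The graphs are isomorphic.
One valid mapping φ: V(G1) → V(G2): 0→2, 1→1, 2→0, 3→5, 4→3, 5→4

Verify φ preserves adjacency — for each edge of G1, its image is an edge of G2:
  (0,3) → (φ(0),φ(3)) = (2,5) ∈ E(G2) ✓
  (0,4) → (φ(0),φ(4)) = (2,3) ∈ E(G2) ✓
  (1,5) → (φ(1),φ(5)) = (1,4) ∈ E(G2) ✓
  (3,4) → (φ(3),φ(4)) = (3,5) ∈ E(G2) ✓
  (4,5) → (φ(4),φ(5)) = (3,4) ∈ E(G2) ✓
All 5 edges of G1 map to edges of G2, and |E(G1)| = |E(G2)| = 5, so φ is a bijection on edges as well as vertices. Hence G1 ≅ G2.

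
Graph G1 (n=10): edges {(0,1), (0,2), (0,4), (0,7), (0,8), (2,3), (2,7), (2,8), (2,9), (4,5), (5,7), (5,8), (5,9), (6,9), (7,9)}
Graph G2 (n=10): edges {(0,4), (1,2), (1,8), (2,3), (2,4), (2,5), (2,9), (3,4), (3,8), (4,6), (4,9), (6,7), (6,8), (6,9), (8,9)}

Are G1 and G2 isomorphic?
Yes, isomorphic

The graphs are isomorphic.
One valid mapping φ: V(G1) → V(G2): 0→2, 1→5, 2→4, 3→0, 4→1, 5→8, 6→7, 7→9, 8→3, 9→6

Verify φ preserves adjacency — for each edge of G1, its image is an edge of G2:
  (0,1) → (φ(0),φ(1)) = (2,5) ∈ E(G2) ✓
  (0,2) → (φ(0),φ(2)) = (2,4) ∈ E(G2) ✓
  (0,4) → (φ(0),φ(4)) = (1,2) ∈ E(G2) ✓
  (0,7) → (φ(0),φ(7)) = (2,9) ∈ E(G2) ✓
  (0,8) → (φ(0),φ(8)) = (2,3) ∈ E(G2) ✓
  (2,3) → (φ(2),φ(3)) = (0,4) ∈ E(G2) ✓
  (2,7) → (φ(2),φ(7)) = (4,9) ∈ E(G2) ✓
  (2,8) → (φ(2),φ(8)) = (3,4) ∈ E(G2) ✓
  (2,9) → (φ(2),φ(9)) = (4,6) ∈ E(G2) ✓
  (4,5) → (φ(4),φ(5)) = (1,8) ∈ E(G2) ✓
  (5,7) → (φ(5),φ(7)) = (8,9) ∈ E(G2) ✓
  (5,8) → (φ(5),φ(8)) = (3,8) ∈ E(G2) ✓
  (5,9) → (φ(5),φ(9)) = (6,8) ∈ E(G2) ✓
  (6,9) → (φ(6),φ(9)) = (6,7) ∈ E(G2) ✓
  (7,9) → (φ(7),φ(9)) = (6,9) ∈ E(G2) ✓
All 15 edges of G1 map to edges of G2, and |E(G1)| = |E(G2)| = 15, so φ is a bijection on edges as well as vertices. Hence G1 ≅ G2.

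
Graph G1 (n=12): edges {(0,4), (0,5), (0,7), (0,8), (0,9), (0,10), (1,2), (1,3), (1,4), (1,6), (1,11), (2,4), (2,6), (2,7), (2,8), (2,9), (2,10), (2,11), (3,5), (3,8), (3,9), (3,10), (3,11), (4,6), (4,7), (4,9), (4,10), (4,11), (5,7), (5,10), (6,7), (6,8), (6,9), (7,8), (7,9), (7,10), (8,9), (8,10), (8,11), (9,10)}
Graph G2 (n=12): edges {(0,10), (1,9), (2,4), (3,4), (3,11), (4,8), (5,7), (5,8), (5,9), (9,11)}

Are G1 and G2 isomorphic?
No, not isomorphic

The graphs are NOT isomorphic.

Connected components of G1: 1 component(s) with vertex sets [[0, 1, 2, 3, 4, 5, 6, 7, 8, 9, 10, 11]], sizes [12].
Connected components of G2: 3 component(s) with vertex sets [[6], [0, 10], [1, 2, 3, 4, 5, 7, 8, 9, 11]], sizes [1, 2, 9].
The number of connected components (and the multiset of component sizes) is an isomorphism invariant — an isomorphism maps each component of G1 bijectively onto a component of G2. Since G1 has 1 component(s) and G2 has 3, they cannot be isomorphic.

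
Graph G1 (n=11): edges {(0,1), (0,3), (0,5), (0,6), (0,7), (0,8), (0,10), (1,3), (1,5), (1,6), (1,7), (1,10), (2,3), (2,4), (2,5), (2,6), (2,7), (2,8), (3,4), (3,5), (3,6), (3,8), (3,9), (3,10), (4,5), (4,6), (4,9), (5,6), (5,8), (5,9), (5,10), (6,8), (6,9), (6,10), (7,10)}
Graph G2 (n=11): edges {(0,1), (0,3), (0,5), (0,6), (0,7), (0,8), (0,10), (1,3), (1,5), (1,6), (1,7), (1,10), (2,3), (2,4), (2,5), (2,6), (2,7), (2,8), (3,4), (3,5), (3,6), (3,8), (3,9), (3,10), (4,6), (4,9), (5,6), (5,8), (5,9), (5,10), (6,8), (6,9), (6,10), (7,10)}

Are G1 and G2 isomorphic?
No, not isomorphic

The graphs are NOT isomorphic.

Counting edges: G1 has 35 edge(s); G2 has 34 edge(s).
Edge count is an isomorphism invariant (a bijection on vertices induces a bijection on edges), so differing edge counts rule out isomorphism.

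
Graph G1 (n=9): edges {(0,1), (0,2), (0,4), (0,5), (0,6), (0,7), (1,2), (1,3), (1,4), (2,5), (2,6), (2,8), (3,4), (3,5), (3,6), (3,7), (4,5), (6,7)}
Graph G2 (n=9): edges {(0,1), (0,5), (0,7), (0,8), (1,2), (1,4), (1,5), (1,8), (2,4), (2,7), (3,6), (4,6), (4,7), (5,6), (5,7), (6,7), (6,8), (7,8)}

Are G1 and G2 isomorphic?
Yes, isomorphic

The graphs are isomorphic.
One valid mapping φ: V(G1) → V(G2): 0→7, 1→5, 2→6, 3→1, 4→0, 5→8, 6→4, 7→2, 8→3

Verify φ preserves adjacency — for each edge of G1, its image is an edge of G2:
  (0,1) → (φ(0),φ(1)) = (5,7) ∈ E(G2) ✓
  (0,2) → (φ(0),φ(2)) = (6,7) ∈ E(G2) ✓
  (0,4) → (φ(0),φ(4)) = (0,7) ∈ E(G2) ✓
  (0,5) → (φ(0),φ(5)) = (7,8) ∈ E(G2) ✓
  (0,6) → (φ(0),φ(6)) = (4,7) ∈ E(G2) ✓
  (0,7) → (φ(0),φ(7)) = (2,7) ∈ E(G2) ✓
  (1,2) → (φ(1),φ(2)) = (5,6) ∈ E(G2) ✓
  (1,3) → (φ(1),φ(3)) = (1,5) ∈ E(G2) ✓
  (1,4) → (φ(1),φ(4)) = (0,5) ∈ E(G2) ✓
  (2,5) → (φ(2),φ(5)) = (6,8) ∈ E(G2) ✓
  (2,6) → (φ(2),φ(6)) = (4,6) ∈ E(G2) ✓
  (2,8) → (φ(2),φ(8)) = (3,6) ∈ E(G2) ✓
  (3,4) → (φ(3),φ(4)) = (0,1) ∈ E(G2) ✓
  (3,5) → (φ(3),φ(5)) = (1,8) ∈ E(G2) ✓
  (3,6) → (φ(3),φ(6)) = (1,4) ∈ E(G2) ✓
  (3,7) → (φ(3),φ(7)) = (1,2) ∈ E(G2) ✓
  (4,5) → (φ(4),φ(5)) = (0,8) ∈ E(G2) ✓
  (6,7) → (φ(6),φ(7)) = (2,4) ∈ E(G2) ✓
All 18 edges of G1 map to edges of G2, and |E(G1)| = |E(G2)| = 18, so φ is a bijection on edges as well as vertices. Hence G1 ≅ G2.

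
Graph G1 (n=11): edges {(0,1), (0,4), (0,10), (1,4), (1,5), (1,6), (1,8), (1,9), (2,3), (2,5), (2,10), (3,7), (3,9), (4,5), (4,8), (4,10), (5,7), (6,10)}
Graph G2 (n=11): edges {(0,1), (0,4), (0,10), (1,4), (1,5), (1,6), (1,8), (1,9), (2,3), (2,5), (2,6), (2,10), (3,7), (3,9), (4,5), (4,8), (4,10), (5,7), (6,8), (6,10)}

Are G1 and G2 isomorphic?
No, not isomorphic

The graphs are NOT isomorphic.

Counting edges: G1 has 18 edge(s); G2 has 20 edge(s).
Edge count is an isomorphism invariant (a bijection on vertices induces a bijection on edges), so differing edge counts rule out isomorphism.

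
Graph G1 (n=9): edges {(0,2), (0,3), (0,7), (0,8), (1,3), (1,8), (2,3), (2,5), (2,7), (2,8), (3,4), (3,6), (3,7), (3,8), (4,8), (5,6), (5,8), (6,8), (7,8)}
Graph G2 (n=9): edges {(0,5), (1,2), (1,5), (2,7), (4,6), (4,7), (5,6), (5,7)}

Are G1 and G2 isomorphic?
No, not isomorphic

The graphs are NOT isomorphic.

Counting triangles (3-cliques): G1 has 15, G2 has 0.
Triangle count is an isomorphism invariant, so differing triangle counts rule out isomorphism.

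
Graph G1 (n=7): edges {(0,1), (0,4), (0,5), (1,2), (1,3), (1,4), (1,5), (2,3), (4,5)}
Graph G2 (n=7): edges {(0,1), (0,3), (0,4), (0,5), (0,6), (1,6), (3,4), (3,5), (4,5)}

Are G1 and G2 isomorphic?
Yes, isomorphic

The graphs are isomorphic.
One valid mapping φ: V(G1) → V(G2): 0→3, 1→0, 2→6, 3→1, 4→5, 5→4, 6→2

Verify φ preserves adjacency — for each edge of G1, its image is an edge of G2:
  (0,1) → (φ(0),φ(1)) = (0,3) ∈ E(G2) ✓
  (0,4) → (φ(0),φ(4)) = (3,5) ∈ E(G2) ✓
  (0,5) → (φ(0),φ(5)) = (3,4) ∈ E(G2) ✓
  (1,2) → (φ(1),φ(2)) = (0,6) ∈ E(G2) ✓
  (1,3) → (φ(1),φ(3)) = (0,1) ∈ E(G2) ✓
  (1,4) → (φ(1),φ(4)) = (0,5) ∈ E(G2) ✓
  (1,5) → (φ(1),φ(5)) = (0,4) ∈ E(G2) ✓
  (2,3) → (φ(2),φ(3)) = (1,6) ∈ E(G2) ✓
  (4,5) → (φ(4),φ(5)) = (4,5) ∈ E(G2) ✓
All 9 edges of G1 map to edges of G2, and |E(G1)| = |E(G2)| = 9, so φ is a bijection on edges as well as vertices. Hence G1 ≅ G2.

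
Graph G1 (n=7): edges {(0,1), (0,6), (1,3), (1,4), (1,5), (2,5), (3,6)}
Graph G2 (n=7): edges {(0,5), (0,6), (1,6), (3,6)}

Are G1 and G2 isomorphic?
No, not isomorphic

The graphs are NOT isomorphic.

Connected components of G1: 1 component(s) with vertex sets [[0, 1, 2, 3, 4, 5, 6]], sizes [7].
Connected components of G2: 3 component(s) with vertex sets [[2], [4], [0, 1, 3, 5, 6]], sizes [1, 1, 5].
The number of connected components (and the multiset of component sizes) is an isomorphism invariant — an isomorphism maps each component of G1 bijectively onto a component of G2. Since G1 has 1 component(s) and G2 has 3, they cannot be isomorphic.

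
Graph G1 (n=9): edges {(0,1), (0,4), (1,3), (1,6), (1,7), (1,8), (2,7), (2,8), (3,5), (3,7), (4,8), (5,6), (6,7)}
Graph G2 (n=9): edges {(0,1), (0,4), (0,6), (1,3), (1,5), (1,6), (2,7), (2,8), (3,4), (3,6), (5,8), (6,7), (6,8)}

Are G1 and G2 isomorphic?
Yes, isomorphic

The graphs are isomorphic.
One valid mapping φ: V(G1) → V(G2): 0→7, 1→6, 2→5, 3→0, 4→2, 5→4, 6→3, 7→1, 8→8

Verify φ preserves adjacency — for each edge of G1, its image is an edge of G2:
  (0,1) → (φ(0),φ(1)) = (6,7) ∈ E(G2) ✓
  (0,4) → (φ(0),φ(4)) = (2,7) ∈ E(G2) ✓
  (1,3) → (φ(1),φ(3)) = (0,6) ∈ E(G2) ✓
  (1,6) → (φ(1),φ(6)) = (3,6) ∈ E(G2) ✓
  (1,7) → (φ(1),φ(7)) = (1,6) ∈ E(G2) ✓
  (1,8) → (φ(1),φ(8)) = (6,8) ∈ E(G2) ✓
  (2,7) → (φ(2),φ(7)) = (1,5) ∈ E(G2) ✓
  (2,8) → (φ(2),φ(8)) = (5,8) ∈ E(G2) ✓
  (3,5) → (φ(3),φ(5)) = (0,4) ∈ E(G2) ✓
  (3,7) → (φ(3),φ(7)) = (0,1) ∈ E(G2) ✓
  (4,8) → (φ(4),φ(8)) = (2,8) ∈ E(G2) ✓
  (5,6) → (φ(5),φ(6)) = (3,4) ∈ E(G2) ✓
  (6,7) → (φ(6),φ(7)) = (1,3) ∈ E(G2) ✓
All 13 edges of G1 map to edges of G2, and |E(G1)| = |E(G2)| = 13, so φ is a bijection on edges as well as vertices. Hence G1 ≅ G2.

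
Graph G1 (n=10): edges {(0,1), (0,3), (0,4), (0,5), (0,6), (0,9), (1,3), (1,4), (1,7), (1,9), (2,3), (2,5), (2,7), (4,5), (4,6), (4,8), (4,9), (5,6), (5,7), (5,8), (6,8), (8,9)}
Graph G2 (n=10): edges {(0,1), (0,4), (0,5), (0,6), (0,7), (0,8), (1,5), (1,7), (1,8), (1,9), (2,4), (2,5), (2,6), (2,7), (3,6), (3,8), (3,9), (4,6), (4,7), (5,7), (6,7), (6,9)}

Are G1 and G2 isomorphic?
Yes, isomorphic

The graphs are isomorphic.
One valid mapping φ: V(G1) → V(G2): 0→0, 1→1, 2→3, 3→8, 4→7, 5→6, 6→4, 7→9, 8→2, 9→5

Verify φ preserves adjacency — for each edge of G1, its image is an edge of G2:
  (0,1) → (φ(0),φ(1)) = (0,1) ∈ E(G2) ✓
  (0,3) → (φ(0),φ(3)) = (0,8) ∈ E(G2) ✓
  (0,4) → (φ(0),φ(4)) = (0,7) ∈ E(G2) ✓
  (0,5) → (φ(0),φ(5)) = (0,6) ∈ E(G2) ✓
  (0,6) → (φ(0),φ(6)) = (0,4) ∈ E(G2) ✓
  (0,9) → (φ(0),φ(9)) = (0,5) ∈ E(G2) ✓
  (1,3) → (φ(1),φ(3)) = (1,8) ∈ E(G2) ✓
  (1,4) → (φ(1),φ(4)) = (1,7) ∈ E(G2) ✓
  (1,7) → (φ(1),φ(7)) = (1,9) ∈ E(G2) ✓
  (1,9) → (φ(1),φ(9)) = (1,5) ∈ E(G2) ✓
  (2,3) → (φ(2),φ(3)) = (3,8) ∈ E(G2) ✓
  (2,5) → (φ(2),φ(5)) = (3,6) ∈ E(G2) ✓
  (2,7) → (φ(2),φ(7)) = (3,9) ∈ E(G2) ✓
  (4,5) → (φ(4),φ(5)) = (6,7) ∈ E(G2) ✓
  (4,6) → (φ(4),φ(6)) = (4,7) ∈ E(G2) ✓
  (4,8) → (φ(4),φ(8)) = (2,7) ∈ E(G2) ✓
  (4,9) → (φ(4),φ(9)) = (5,7) ∈ E(G2) ✓
  (5,6) → (φ(5),φ(6)) = (4,6) ∈ E(G2) ✓
  (5,7) → (φ(5),φ(7)) = (6,9) ∈ E(G2) ✓
  (5,8) → (φ(5),φ(8)) = (2,6) ∈ E(G2) ✓
  (6,8) → (φ(6),φ(8)) = (2,4) ∈ E(G2) ✓
  (8,9) → (φ(8),φ(9)) = (2,5) ∈ E(G2) ✓
All 22 edges of G1 map to edges of G2, and |E(G1)| = |E(G2)| = 22, so φ is a bijection on edges as well as vertices. Hence G1 ≅ G2.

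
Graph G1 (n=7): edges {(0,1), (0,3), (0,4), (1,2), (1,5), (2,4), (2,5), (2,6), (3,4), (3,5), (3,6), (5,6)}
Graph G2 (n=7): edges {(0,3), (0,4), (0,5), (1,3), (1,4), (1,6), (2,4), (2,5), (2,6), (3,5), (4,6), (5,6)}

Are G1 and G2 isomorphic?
Yes, isomorphic

The graphs are isomorphic.
One valid mapping φ: V(G1) → V(G2): 0→3, 1→1, 2→4, 3→5, 4→0, 5→6, 6→2

Verify φ preserves adjacency — for each edge of G1, its image is an edge of G2:
  (0,1) → (φ(0),φ(1)) = (1,3) ∈ E(G2) ✓
  (0,3) → (φ(0),φ(3)) = (3,5) ∈ E(G2) ✓
  (0,4) → (φ(0),φ(4)) = (0,3) ∈ E(G2) ✓
  (1,2) → (φ(1),φ(2)) = (1,4) ∈ E(G2) ✓
  (1,5) → (φ(1),φ(5)) = (1,6) ∈ E(G2) ✓
  (2,4) → (φ(2),φ(4)) = (0,4) ∈ E(G2) ✓
  (2,5) → (φ(2),φ(5)) = (4,6) ∈ E(G2) ✓
  (2,6) → (φ(2),φ(6)) = (2,4) ∈ E(G2) ✓
  (3,4) → (φ(3),φ(4)) = (0,5) ∈ E(G2) ✓
  (3,5) → (φ(3),φ(5)) = (5,6) ∈ E(G2) ✓
  (3,6) → (φ(3),φ(6)) = (2,5) ∈ E(G2) ✓
  (5,6) → (φ(5),φ(6)) = (2,6) ∈ E(G2) ✓
All 12 edges of G1 map to edges of G2, and |E(G1)| = |E(G2)| = 12, so φ is a bijection on edges as well as vertices. Hence G1 ≅ G2.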